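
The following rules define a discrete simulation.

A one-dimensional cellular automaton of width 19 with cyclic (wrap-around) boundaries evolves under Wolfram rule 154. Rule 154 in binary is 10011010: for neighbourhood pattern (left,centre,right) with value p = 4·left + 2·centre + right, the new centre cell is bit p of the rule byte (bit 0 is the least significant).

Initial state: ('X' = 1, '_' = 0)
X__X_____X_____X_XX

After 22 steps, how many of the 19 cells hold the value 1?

0) X__X_____X_____X_XX
1) _XX_X___X_X___X__XX
2) _X___X_X___X_X_XXX_
3) X_X_X___X_X____XX_X
4) _____X_X___X__XX__X
5) X___X___X_X_XXX_XX_
6) _X_X_X_X____XX__X__
7) X_______X__XX_XX_X_
8) _X_____X_XXX__X____
9) X_X___X__XX_XX_X___
10) ___X_X_XXX__X___X_X
11) X_X____XX_XX_X_X___
12) ___X__XX__X_____X_X
13) X_X_XXX_XX_X___X___
14) ____XX__X___X_X_X_X
15) X__XX_XX_X_X_______
16) _XXX__X_____X_____X
17) _XX_XX_X___X_X___X_
18) XX__X___X_X___X_X_X
19) X_XX_X_X___X_X____X
20) __X_____X_X___X__XX
21) XX_X___X___X_X_XXX_
22) X___X_X_X_X____XX__

7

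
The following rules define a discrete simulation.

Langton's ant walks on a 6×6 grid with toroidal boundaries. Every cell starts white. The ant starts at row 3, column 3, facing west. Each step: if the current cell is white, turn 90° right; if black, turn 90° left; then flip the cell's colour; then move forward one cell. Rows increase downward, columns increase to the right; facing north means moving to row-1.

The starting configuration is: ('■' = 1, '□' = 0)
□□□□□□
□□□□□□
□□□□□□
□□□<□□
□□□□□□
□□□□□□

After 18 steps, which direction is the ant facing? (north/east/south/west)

[0] □□□□□□
□□□□□□
□□□□□□
□□□<□□
□□□□□□
□□□□□□
[1] □□□□□□
□□□□□□
□□□^□□
□□□■□□
□□□□□□
□□□□□□
[2] □□□□□□
□□□□□□
□□□■>□
□□□■□□
□□□□□□
□□□□□□
[3] □□□□□□
□□□□□□
□□□■■□
□□□■v□
□□□□□□
□□□□□□
[4] □□□□□□
□□□□□□
□□□■■□
□□□<■□
□□□□□□
□□□□□□
[5] □□□□□□
□□□□□□
□□□■■□
□□□□■□
□□□v□□
□□□□□□
[6] □□□□□□
□□□□□□
□□□■■□
□□□□■□
□□<■□□
□□□□□□
[7] □□□□□□
□□□□□□
□□□■■□
□□^□■□
□□■■□□
□□□□□□
[8] □□□□□□
□□□□□□
□□□■■□
□□■>■□
□□■■□□
□□□□□□
[9] □□□□□□
□□□□□□
□□□■■□
□□■■■□
□□■v□□
□□□□□□
[10] □□□□□□
□□□□□□
□□□■■□
□□■■■□
□□■□>□
□□□□□□
[11] □□□□□□
□□□□□□
□□□■■□
□□■■■□
□□■□■□
□□□□v□
[12] □□□□□□
□□□□□□
□□□■■□
□□■■■□
□□■□■□
□□□<■□
[13] □□□□□□
□□□□□□
□□□■■□
□□■■■□
□□■^■□
□□□■■□
[14] □□□□□□
□□□□□□
□□□■■□
□□■■■□
□□■■>□
□□□■■□
[15] □□□□□□
□□□□□□
□□□■■□
□□■■^□
□□■■□□
□□□■■□
[16] □□□□□□
□□□□□□
□□□■■□
□□■<□□
□□■■□□
□□□■■□
[17] □□□□□□
□□□□□□
□□□■■□
□□■□□□
□□■v□□
□□□■■□
[18] □□□□□□
□□□□□□
□□□■■□
□□■□□□
□□■□>□
□□□■■□

east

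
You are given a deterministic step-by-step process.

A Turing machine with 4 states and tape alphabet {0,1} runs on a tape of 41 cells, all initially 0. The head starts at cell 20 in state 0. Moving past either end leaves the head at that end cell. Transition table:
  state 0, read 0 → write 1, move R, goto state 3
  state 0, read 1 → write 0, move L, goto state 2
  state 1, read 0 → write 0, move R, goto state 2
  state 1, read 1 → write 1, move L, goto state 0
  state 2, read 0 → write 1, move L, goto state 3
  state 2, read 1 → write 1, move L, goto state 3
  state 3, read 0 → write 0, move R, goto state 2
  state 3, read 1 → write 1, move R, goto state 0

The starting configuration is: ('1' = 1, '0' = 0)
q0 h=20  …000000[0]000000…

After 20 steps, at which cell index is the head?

gen 0: q0 h=20  …000000[0]000000…
gen 1: q3 h=21  …000001[0]000000…
gen 2: q2 h=22  …000010[0]000000…
gen 3: q3 h=21  …000001[0]100000…
gen 4: q2 h=22  …000010[1]000000…
gen 5: q3 h=21  …000001[0]100000…
gen 6: q2 h=22  …000010[1]000000…
gen 7: q3 h=21  …000001[0]100000…
gen 8: q2 h=22  …000010[1]000000…
gen 9: q3 h=21  …000001[0]100000…
gen 10: q2 h=22  …000010[1]000000…
gen 11: q3 h=21  …000001[0]100000…
gen 12: q2 h=22  …000010[1]000000…
gen 13: q3 h=21  …000001[0]100000…
gen 14: q2 h=22  …000010[1]000000…
gen 15: q3 h=21  …000001[0]100000…
gen 16: q2 h=22  …000010[1]000000…
gen 17: q3 h=21  …000001[0]100000…
gen 18: q2 h=22  …000010[1]000000…
gen 19: q3 h=21  …000001[0]100000…
gen 20: q2 h=22  …000010[1]000000…

22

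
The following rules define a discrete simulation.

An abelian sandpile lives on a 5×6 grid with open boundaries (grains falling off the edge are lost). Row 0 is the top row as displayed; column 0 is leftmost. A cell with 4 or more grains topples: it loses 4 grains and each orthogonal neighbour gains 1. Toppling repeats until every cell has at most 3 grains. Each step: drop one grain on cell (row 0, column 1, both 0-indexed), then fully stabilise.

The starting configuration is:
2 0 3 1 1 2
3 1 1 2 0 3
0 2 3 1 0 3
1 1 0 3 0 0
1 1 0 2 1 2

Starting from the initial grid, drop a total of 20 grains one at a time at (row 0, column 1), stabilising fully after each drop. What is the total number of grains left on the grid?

47

[0] 2 0 3 1 1 2
3 1 1 2 0 3
0 2 3 1 0 3
1 1 0 3 0 0
1 1 0 2 1 2
[1] 2 1 3 1 1 2
3 1 1 2 0 3
0 2 3 1 0 3
1 1 0 3 0 0
1 1 0 2 1 2
[2] 2 2 3 1 1 2
3 1 1 2 0 3
0 2 3 1 0 3
1 1 0 3 0 0
1 1 0 2 1 2
[3] 2 3 3 1 1 2
3 1 1 2 0 3
0 2 3 1 0 3
1 1 0 3 0 0
1 1 0 2 1 2
[4] 3 1 0 2 1 2
3 2 2 2 0 3
0 2 3 1 0 3
1 1 0 3 0 0
1 1 0 2 1 2
[5] 3 2 0 2 1 2
3 2 2 2 0 3
0 2 3 1 0 3
1 1 0 3 0 0
1 1 0 2 1 2
[6] 3 3 0 2 1 2
3 2 2 2 0 3
0 2 3 1 0 3
1 1 0 3 0 0
1 1 0 2 1 2
[7] 1 2 1 2 1 2
1 0 3 2 0 3
1 3 3 1 0 3
1 1 0 3 0 0
1 1 0 2 1 2
[8] 1 3 1 2 1 2
1 0 3 2 0 3
1 3 3 1 0 3
1 1 0 3 0 0
1 1 0 2 1 2
[9] 2 0 2 2 1 2
1 1 3 2 0 3
1 3 3 1 0 3
1 1 0 3 0 0
1 1 0 2 1 2
[10] 2 1 2 2 1 2
1 1 3 2 0 3
1 3 3 1 0 3
1 1 0 3 0 0
1 1 0 2 1 2
[11] 2 2 2 2 1 2
1 1 3 2 0 3
1 3 3 1 0 3
1 1 0 3 0 0
1 1 0 2 1 2
[12] 2 3 2 2 1 2
1 1 3 2 0 3
1 3 3 1 0 3
1 1 0 3 0 0
1 1 0 2 1 2
[13] 3 0 3 2 1 2
1 2 3 2 0 3
1 3 3 1 0 3
1 1 0 3 0 0
1 1 0 2 1 2
[14] 3 1 3 2 1 2
1 2 3 2 0 3
1 3 3 1 0 3
1 1 0 3 0 0
1 1 0 2 1 2
[15] 3 2 3 2 1 2
1 2 3 2 0 3
1 3 3 1 0 3
1 1 0 3 0 0
1 1 0 2 1 2
[16] 3 3 3 2 1 2
1 2 3 2 0 3
1 3 3 1 0 3
1 1 0 3 0 0
1 1 0 2 1 2
[17] 0 3 1 3 1 2
3 1 2 3 0 3
2 1 1 2 0 3
1 2 1 3 0 0
1 1 0 2 1 2
[18] 1 0 2 3 1 2
3 2 2 3 0 3
2 1 1 2 0 3
1 2 1 3 0 0
1 1 0 2 1 2
[19] 1 1 2 3 1 2
3 2 2 3 0 3
2 1 1 2 0 3
1 2 1 3 0 0
1 1 0 2 1 2
[20] 1 2 2 3 1 2
3 2 2 3 0 3
2 1 1 2 0 3
1 2 1 3 0 0
1 1 0 2 1 2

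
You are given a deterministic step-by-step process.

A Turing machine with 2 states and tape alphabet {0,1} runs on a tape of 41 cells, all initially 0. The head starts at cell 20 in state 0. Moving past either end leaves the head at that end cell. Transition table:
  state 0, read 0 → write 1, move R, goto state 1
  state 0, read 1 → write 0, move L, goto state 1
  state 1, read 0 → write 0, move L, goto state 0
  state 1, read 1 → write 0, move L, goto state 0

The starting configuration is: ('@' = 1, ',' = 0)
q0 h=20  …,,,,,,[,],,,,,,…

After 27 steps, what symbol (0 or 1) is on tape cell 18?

step 0: q0 h=20  …,,,,,,[,],,,,,,…
step 1: q1 h=21  …,,,,,@[,],,,,,,…
step 2: q0 h=20  …,,,,,,[@],,,,,,…
step 3: q1 h=19  …,,,,,,[,],,,,,,…
step 4: q0 h=18  …,,,,,,[,],,,,,,…
step 5: q1 h=19  …,,,,,@[,],,,,,,…
step 6: q0 h=18  …,,,,,,[@],,,,,,…
step 7: q1 h=17  …,,,,,,[,],,,,,,…
step 8: q0 h=16  …,,,,,,[,],,,,,,…
step 9: q1 h=17  …,,,,,@[,],,,,,,…
step 10: q0 h=16  …,,,,,,[@],,,,,,…
step 11: q1 h=15  …,,,,,,[,],,,,,,…
step 12: q0 h=14  …,,,,,,[,],,,,,,…
step 13: q1 h=15  …,,,,,@[,],,,,,,…
step 14: q0 h=14  …,,,,,,[@],,,,,,…
step 15: q1 h=13  …,,,,,,[,],,,,,,…
step 16: q0 h=12  …,,,,,,[,],,,,,,…
step 17: q1 h=13  …,,,,,@[,],,,,,,…
step 18: q0 h=12  …,,,,,,[@],,,,,,…
step 19: q1 h=11  …,,,,,,[,],,,,,,…
step 20: q0 h=10  …,,,,,,[,],,,,,,…
step 21: q1 h=11  …,,,,,@[,],,,,,,…
step 22: q0 h=10  …,,,,,,[@],,,,,,…
step 23: q1 h= 9  …,,,,,,[,],,,,,,…
step 24: q0 h= 8  …,,,,,,[,],,,,,,…
step 25: q1 h= 9  …,,,,,@[,],,,,,,…
step 26: q0 h= 8  …,,,,,,[@],,,,,,…
step 27: q1 h= 7  …,,,,,,[,],,,,,,…

0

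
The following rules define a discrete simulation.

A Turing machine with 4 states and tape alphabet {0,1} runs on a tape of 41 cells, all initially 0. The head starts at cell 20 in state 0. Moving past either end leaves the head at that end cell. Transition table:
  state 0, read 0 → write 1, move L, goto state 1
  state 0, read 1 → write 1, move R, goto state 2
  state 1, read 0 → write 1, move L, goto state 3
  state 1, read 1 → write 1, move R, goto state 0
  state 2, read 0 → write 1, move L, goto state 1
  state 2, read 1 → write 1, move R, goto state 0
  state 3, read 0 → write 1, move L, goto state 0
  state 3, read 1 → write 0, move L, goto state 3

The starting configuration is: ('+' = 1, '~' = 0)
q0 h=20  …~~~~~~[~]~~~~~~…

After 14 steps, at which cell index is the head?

6

k=0  q0 h=20  …~~~~~~[~]~~~~~~…
k=1  q1 h=19  …~~~~~~[~]+~~~~~…
k=2  q3 h=18  …~~~~~~[~]++~~~~…
k=3  q0 h=17  …~~~~~~[~]+++~~~…
k=4  q1 h=16  …~~~~~~[~]++++~~…
k=5  q3 h=15  …~~~~~~[~]+++++~…
k=6  q0 h=14  …~~~~~~[~]++++++…
k=7  q1 h=13  …~~~~~~[~]++++++…
k=8  q3 h=12  …~~~~~~[~]++++++…
k=9  q0 h=11  …~~~~~~[~]++++++…
k=10  q1 h=10  …~~~~~~[~]++++++…
k=11  q3 h= 9  …~~~~~~[~]++++++…
k=12  q0 h= 8  …~~~~~~[~]++++++…
k=13  q1 h= 7  …~~~~~~[~]++++++…
k=14  q3 h= 6  |~~~~~~[~]++++++…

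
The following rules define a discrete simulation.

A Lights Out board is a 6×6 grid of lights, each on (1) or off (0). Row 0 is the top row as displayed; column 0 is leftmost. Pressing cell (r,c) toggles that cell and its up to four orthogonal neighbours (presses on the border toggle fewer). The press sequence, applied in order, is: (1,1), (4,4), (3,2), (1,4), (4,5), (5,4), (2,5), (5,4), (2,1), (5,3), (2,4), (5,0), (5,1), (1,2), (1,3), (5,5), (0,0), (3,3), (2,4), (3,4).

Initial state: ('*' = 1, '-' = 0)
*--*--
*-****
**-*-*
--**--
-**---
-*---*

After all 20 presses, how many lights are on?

21

[0] *--*--
*-****
**-*-*
--**--
-**---
-*---*
[1] **-*--
-*-***
*--*-*
--**--
-**---
-*---*
[2] **-*--
-*-***
*--*-*
--***-
-*****
-*--**
[3] **-*--
-*-***
*-**-*
-*--*-
-*-***
-*--**
[4] **-**-
-*----
*-****
-*--*-
-*-***
-*--**
[5] **-**-
-*----
*-****
-*--**
-*-*--
-*--*-
[6] **-**-
-*----
*-****
-*--**
-*-**-
-*-*-*
[7] **-**-
-*---*
*-**--
-*--*-
-*-**-
-*-*-*
[8] **-**-
-*---*
*-**--
-*--*-
-*-*--
-*--*-
[9] **-**-
-----*
-*-*--
----*-
-*-*--
-*--*-
[10] **-**-
-----*
-*-*--
----*-
-*----
-***--
[11] **-**-
----**
-*--**
------
-*----
-***--
[12] **-**-
----**
-*--**
------
**----
*-**--
[13] **-**-
----**
-*--**
------
*-----
-*-*--
[14] *****-
-*****
-**-**
------
*-----
-*-*--
[15] ***-*-
-*---*
-*****
------
*-----
-*-*--
[16] ***-*-
-*---*
-*****
------
*----*
-*-***
[17] --*-*-
**---*
-*****
------
*----*
-*-***
[18] --*-*-
**---*
-**-**
--***-
*--*-*
-*-***
[19] --*-*-
**--**
-***--
--**--
*--*-*
-*-***
[20] --*-*-
**--**
-****-
--*-**
*--***
-*-***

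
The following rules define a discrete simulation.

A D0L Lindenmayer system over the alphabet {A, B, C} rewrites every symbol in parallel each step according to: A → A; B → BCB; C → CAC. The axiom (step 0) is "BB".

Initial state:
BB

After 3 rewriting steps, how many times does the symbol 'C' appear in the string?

k=0  BB
k=1  BCBBCB
k=2  BCBCACBCBBCBCACBCB
k=3  BCBCACBCBCACACACBCBCACBCBBCBCACBCBCACACACBCBCACBCB

24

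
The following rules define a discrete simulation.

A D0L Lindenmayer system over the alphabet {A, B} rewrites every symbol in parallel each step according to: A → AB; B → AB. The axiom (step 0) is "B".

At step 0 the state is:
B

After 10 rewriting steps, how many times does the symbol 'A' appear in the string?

512

t=0: B
t=1: AB
t=2: ABAB
t=3: ABABABAB
t=4: ABABABABABABABAB
t=5: ABABABABABABABABABABABABABABABAB
t=6: ABABABABABABABABABABABABABABABABABABABABABABABABABABABABABABABAB
t=7: ABABABABABABABABABABABABABABABABABABABABABABABABABABABABAB…ABABABABABABABABABABABABABABABABABABABABABABABABABABABABAB  (len 128)
t=8: ABABABABABABABABABABABABABABABABABABABABABABABABABABABABAB…ABABABABABABABABABABABABABABABABABABABABABABABABABABABABAB  (len 256)
t=9: ABABABABABABABABABABABABABABABABABABABABABABABABABABABABAB…ABABABABABABABABABABABABABABABABABABABABABABABABABABABABAB  (len 512)
t=10: ABABABABABABABABABABABABABABABABABABABABABABABABABABABABAB…ABABABABABABABABABABABABABABABABABABABABABABABABABABABABAB  (len 1024)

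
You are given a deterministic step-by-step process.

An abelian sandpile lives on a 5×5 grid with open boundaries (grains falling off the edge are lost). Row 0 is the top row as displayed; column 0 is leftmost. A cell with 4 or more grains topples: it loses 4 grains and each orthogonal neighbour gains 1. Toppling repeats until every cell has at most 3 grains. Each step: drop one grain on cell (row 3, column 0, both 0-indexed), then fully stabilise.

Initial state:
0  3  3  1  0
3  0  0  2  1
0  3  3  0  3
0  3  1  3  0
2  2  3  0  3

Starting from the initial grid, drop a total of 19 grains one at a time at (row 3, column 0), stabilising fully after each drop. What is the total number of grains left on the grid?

gen 0: 0  3  3  1  0
3  0  0  2  1
0  3  3  0  3
0  3  1  3  0
2  2  3  0  3
gen 1: 0  3  3  1  0
3  0  0  2  1
0  3  3  0  3
1  3  1  3  0
2  2  3  0  3
gen 2: 0  3  3  1  0
3  0  0  2  1
0  3  3  0  3
2  3  1  3  0
2  2  3  0  3
gen 3: 0  3  3  1  0
3  0  0  2  1
0  3  3  0  3
3  3  1  3  0
2  2  3  0  3
gen 4: 0  3  3  1  0
3  1  1  2  1
2  1  0  1  3
1  1  3  3  0
3  3  3  0  3
gen 5: 0  3  3  1  0
3  1  1  2  1
2  1  0  1  3
2  1  3  3  0
3  3  3  0  3
gen 6: 0  3  3  1  0
3  1  1  2  1
2  1  0  1  3
3  1  3  3  0
3  3  3  0  3
gen 7: 0  3  3  1  0
3  1  1  2  1
3  2  1  2  3
2  0  2  0  1
1  2  1  2  3
gen 8: 0  3  3  1  0
3  1  1  2  1
3  2  1  2  3
3  0  2  0  1
1  2  1  2  3
gen 9: 1  3  3  1  0
0  2  1  2  1
1  3  1  2  3
1  1  2  0  1
2  2  1  2  3
gen 10: 1  3  3  1  0
0  2  1  2  1
1  3  1  2  3
2  1  2  0  1
2  2  1  2  3
gen 11: 1  3  3  1  0
0  2  1  2  1
1  3  1  2  3
3  1  2  0  1
2  2  1  2  3
gen 12: 1  3  3  1  0
0  2  1  2  1
2  3  1  2  3
0  2  2  0  1
3  2  1  2  3
gen 13: 1  3  3  1  0
0  2  1  2  1
2  3  1  2  3
1  2  2  0  1
3  2  1  2  3
gen 14: 1  3  3  1  0
0  2  1  2  1
2  3  1  2  3
2  2  2  0  1
3  2  1  2  3
gen 15: 1  3  3  1  0
0  2  1  2  1
2  3  1  2  3
3  2  2  0  1
3  2  1  2  3
gen 16: 1  3  3  1  0
0  2  1  2  1
3  3  1  2  3
1  3  2  0  1
0  3  1  2  3
gen 17: 1  3  3  1  0
0  2  1  2  1
3  3  1  2  3
2  3  2  0  1
0  3  1  2  3
gen 18: 1  3  3  1  0
0  2  1  2  1
3  3  1  2  3
3  3  2  0  1
0  3  1  2  3
gen 19: 1  3  3  1  0
1  3  1  2  1
1  1  2  2  3
2  2  3  0  1
2  0  2  2  3

42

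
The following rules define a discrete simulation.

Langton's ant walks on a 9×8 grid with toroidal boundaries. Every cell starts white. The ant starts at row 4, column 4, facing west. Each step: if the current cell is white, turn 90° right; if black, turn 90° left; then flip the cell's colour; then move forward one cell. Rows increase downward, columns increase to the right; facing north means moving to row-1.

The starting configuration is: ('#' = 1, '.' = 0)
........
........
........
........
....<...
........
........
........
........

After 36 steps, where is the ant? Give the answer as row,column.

4,0

0) ........
........
........
........
....<...
........
........
........
........
1) ........
........
........
....^...
....#...
........
........
........
........
2) ........
........
........
....#>..
....#...
........
........
........
........
3) ........
........
........
....##..
....#v..
........
........
........
........
4) ........
........
........
....##..
....<#..
........
........
........
........
5) ........
........
........
....##..
.....#..
....v...
........
........
........
6) ........
........
........
....##..
.....#..
...<#...
........
........
........
7) ........
........
........
....##..
...^.#..
...##...
........
........
........
8) ........
........
........
....##..
...#>#..
...##...
........
........
........
9) ........
........
........
....##..
...###..
...#v...
........
........
........
10) ........
........
........
....##..
...###..
...#.>..
........
........
........
11) ........
........
........
....##..
...###..
...#.#..
.....v..
........
........
12) ........
........
........
....##..
...###..
...#.#..
....<#..
........
........
13) ........
........
........
....##..
...###..
...#^#..
....##..
........
........
14) ........
........
........
....##..
...###..
...##>..
....##..
........
........
15) ........
........
........
....##..
...##^..
...##...
....##..
........
........
16) ........
........
........
....##..
...#<...
...##...
....##..
........
........
17) ........
........
........
....##..
...#....
...#v...
....##..
........
........
18) ........
........
........
....##..
...#....
...#.>..
....##..
........
........
19) ........
........
........
....##..
...#....
...#.#..
....#v..
........
........
20) ........
........
........
....##..
...#....
...#.#..
....#.>.
........
........
21) ........
........
........
....##..
...#....
...#.#..
....#.#.
......v.
........
22) ........
........
........
....##..
...#....
...#.#..
....#.#.
.....<#.
........
23) ........
........
........
....##..
...#....
...#.#..
....#^#.
.....##.
........
24) ........
........
........
....##..
...#....
...#.#..
....##>.
.....##.
........
25) ........
........
........
....##..
...#....
...#.#^.
....##..
.....##.
........
26) ........
........
........
....##..
...#....
...#.##>
....##..
.....##.
........
27) ........
........
........
....##..
...#....
...#.###
....##.v
.....##.
........
28) ........
........
........
....##..
...#....
...#.###
....##<#
.....##.
........
29) ........
........
........
....##..
...#....
...#.#^#
....####
.....##.
........
30) ........
........
........
....##..
...#....
...#.<.#
....####
.....##.
........
31) ........
........
........
....##..
...#....
...#...#
....#v##
.....##.
........
32) ........
........
........
....##..
...#....
...#...#
....#.>#
.....##.
........
33) ........
........
........
....##..
...#....
...#..^#
....#..#
.....##.
........
34) ........
........
........
....##..
...#....
...#..#>
....#..#
.....##.
........
35) ........
........
........
....##..
...#...^
...#..#.
....#..#
.....##.
........
36) ........
........
........
....##..
>..#...#
...#..#.
....#..#
.....##.
........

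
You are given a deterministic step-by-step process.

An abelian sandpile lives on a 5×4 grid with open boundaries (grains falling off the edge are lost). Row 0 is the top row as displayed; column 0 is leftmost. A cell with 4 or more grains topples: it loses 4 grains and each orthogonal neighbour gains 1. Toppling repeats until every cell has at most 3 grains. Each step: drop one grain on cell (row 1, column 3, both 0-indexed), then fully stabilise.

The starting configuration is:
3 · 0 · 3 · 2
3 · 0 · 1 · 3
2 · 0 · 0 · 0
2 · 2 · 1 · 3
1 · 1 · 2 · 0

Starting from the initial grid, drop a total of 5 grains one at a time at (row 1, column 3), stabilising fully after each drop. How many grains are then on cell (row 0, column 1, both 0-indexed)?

1

gen 0: 3 · 0 · 3 · 2
3 · 0 · 1 · 3
2 · 0 · 0 · 0
2 · 2 · 1 · 3
1 · 1 · 2 · 0
gen 1: 3 · 0 · 3 · 3
3 · 0 · 2 · 0
2 · 0 · 0 · 1
2 · 2 · 1 · 3
1 · 1 · 2 · 0
gen 2: 3 · 0 · 3 · 3
3 · 0 · 2 · 1
2 · 0 · 0 · 1
2 · 2 · 1 · 3
1 · 1 · 2 · 0
gen 3: 3 · 0 · 3 · 3
3 · 0 · 2 · 2
2 · 0 · 0 · 1
2 · 2 · 1 · 3
1 · 1 · 2 · 0
gen 4: 3 · 0 · 3 · 3
3 · 0 · 2 · 3
2 · 0 · 0 · 1
2 · 2 · 1 · 3
1 · 1 · 2 · 0
gen 5: 3 · 1 · 1 · 1
3 · 1 · 0 · 2
2 · 0 · 1 · 2
2 · 2 · 1 · 3
1 · 1 · 2 · 0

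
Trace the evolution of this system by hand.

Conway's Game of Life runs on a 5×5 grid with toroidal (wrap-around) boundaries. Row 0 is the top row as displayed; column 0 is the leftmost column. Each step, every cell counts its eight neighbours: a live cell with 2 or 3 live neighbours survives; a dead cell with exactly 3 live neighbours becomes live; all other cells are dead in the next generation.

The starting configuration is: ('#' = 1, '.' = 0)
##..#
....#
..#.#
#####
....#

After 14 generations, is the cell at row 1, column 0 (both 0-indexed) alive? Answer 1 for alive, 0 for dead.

step 0: ##..#
....#
..#.#
#####
....#
step 1: ...##
.#..#
..#..
.##..
.....
step 2: #..##
#.#.#
#.##.
.##..
..##.
step 3: #....
..#..
#....
....#
#....
step 4: .#...
.#...
.....
#...#
#...#
step 5: .#...
.....
#....
#...#
.#..#
step 6: #....
.....
#...#
.#..#
.#..#
step 7: #....
#...#
#...#
.#.##
.#..#
step 8: .#...
.#...
.#...
.###.
.####
step 9: .#.#.
###..
##...
....#
....#
step 10: .#.##
....#
..#.#
....#
#..##
step 11: ..#..
..#.#
#...#
.....
..#..
step 12: .##..
##..#
#..##
.....
.....
step 13: .##..
.....
.#.#.
....#
.....
step 14: .....
.#...
.....
.....
.....

0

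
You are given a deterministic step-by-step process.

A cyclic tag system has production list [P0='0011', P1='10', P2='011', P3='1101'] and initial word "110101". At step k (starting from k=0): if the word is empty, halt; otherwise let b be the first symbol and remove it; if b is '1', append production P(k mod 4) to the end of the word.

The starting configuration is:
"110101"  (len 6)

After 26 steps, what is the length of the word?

0) "110101"  (len 6)
1) "101010011"  (len 9)
2) "0101001110"  (len 10)
3) "101001110"  (len 9)
4) "010011101101"  (len 12)
5) "10011101101"  (len 11)
6) "001110110110"  (len 12)
7) "01110110110"  (len 11)
8) "1110110110"  (len 10)
9) "1101101100011"  (len 13)
10) "10110110001110"  (len 14)
11) "0110110001110011"  (len 16)
12) "110110001110011"  (len 15)
13) "101100011100110011"  (len 18)
14) "0110001110011001110"  (len 19)
15) "110001110011001110"  (len 18)
16) "100011100110011101101"  (len 21)
17) "000111001100111011010011"  (len 24)
18) "00111001100111011010011"  (len 23)
19) "0111001100111011010011"  (len 22)
20) "111001100111011010011"  (len 21)
21) "110011001110110100110011"  (len 24)
22) "1001100111011010011001110"  (len 25)
23) "001100111011010011001110011"  (len 27)
24) "01100111011010011001110011"  (len 26)
25) "1100111011010011001110011"  (len 25)
26) "10011101101001100111001110"  (len 26)

26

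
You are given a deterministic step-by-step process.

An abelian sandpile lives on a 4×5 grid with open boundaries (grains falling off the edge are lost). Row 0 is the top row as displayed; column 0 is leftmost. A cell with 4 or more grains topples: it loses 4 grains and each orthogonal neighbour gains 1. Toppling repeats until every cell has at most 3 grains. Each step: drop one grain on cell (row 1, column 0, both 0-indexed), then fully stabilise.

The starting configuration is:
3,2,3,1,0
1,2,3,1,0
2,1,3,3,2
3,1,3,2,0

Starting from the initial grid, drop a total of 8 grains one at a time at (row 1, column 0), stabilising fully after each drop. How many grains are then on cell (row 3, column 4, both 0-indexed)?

0) 3,2,3,1,0
1,2,3,1,0
2,1,3,3,2
3,1,3,2,0
1) 3,2,3,1,0
2,2,3,1,0
2,1,3,3,2
3,1,3,2,0
2) 3,2,3,1,0
3,2,3,1,0
2,1,3,3,2
3,1,3,2,0
3) 0,3,3,1,0
1,3,3,1,0
3,1,3,3,2
3,1,3,2,0
4) 0,3,3,1,0
2,3,3,1,0
3,1,3,3,2
3,1,3,2,0
5) 0,3,3,1,0
3,3,3,1,0
3,1,3,3,2
3,1,3,2,0
6) 2,1,1,2,0
2,3,2,3,0
2,1,3,1,3
1,0,2,0,1
7) 2,1,1,2,0
3,3,2,3,0
2,1,3,1,3
1,0,2,0,1
8) 3,2,1,2,0
1,0,3,3,0
3,2,3,1,3
1,0,2,0,1

1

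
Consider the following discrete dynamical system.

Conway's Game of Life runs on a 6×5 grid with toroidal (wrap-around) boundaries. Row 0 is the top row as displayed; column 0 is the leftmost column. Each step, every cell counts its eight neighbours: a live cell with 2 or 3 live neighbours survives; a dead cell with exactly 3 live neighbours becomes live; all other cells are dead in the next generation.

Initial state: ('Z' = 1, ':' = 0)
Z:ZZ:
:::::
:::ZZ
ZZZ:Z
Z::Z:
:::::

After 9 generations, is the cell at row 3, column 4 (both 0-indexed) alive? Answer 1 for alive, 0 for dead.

step 0: Z:ZZ:
:::::
:::ZZ
ZZZ:Z
Z::Z:
:::::
step 1: :::::
::Z::
:ZZZZ
:ZZ::
Z:ZZ:
:ZZZ:
step 2: :Z:Z:
:ZZ::
Z::::
:::::
Z:::Z
:Z:ZZ
step 3: :Z:ZZ
ZZZ::
:Z:::
Z:::Z
Z::ZZ
:Z:Z:
step 4: :::ZZ
:::ZZ
::Z:Z
:Z:Z:
:ZZZ:
:Z:::
step 5: Z:ZZZ
Z:Z::
Z:Z:Z
ZZ::Z
ZZ:Z:
ZZ::Z
step 6: ::Z::
::Z::
::Z::
:::::
:::Z:
:::::
step 7: :::::
:ZZZ:
:::::
:::::
:::::
:::::
step 8: ::Z::
::Z::
::Z::
:::::
:::::
:::::
step 9: :::::
:ZZZ:
:::::
:::::
:::::
:::::

0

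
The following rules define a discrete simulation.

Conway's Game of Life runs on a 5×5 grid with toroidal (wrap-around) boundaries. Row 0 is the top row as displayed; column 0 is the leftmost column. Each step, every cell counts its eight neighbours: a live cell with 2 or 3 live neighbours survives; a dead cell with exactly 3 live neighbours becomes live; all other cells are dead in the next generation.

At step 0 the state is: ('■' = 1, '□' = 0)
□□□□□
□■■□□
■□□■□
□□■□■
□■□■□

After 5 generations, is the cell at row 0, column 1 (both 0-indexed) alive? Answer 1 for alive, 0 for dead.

k=0  □□□□□
□■■□□
■□□■□
□□■□■
□■□■□
k=1  □■□□□
□■■□□
■□□■■
■■■□■
□□■■□
k=2  □■□■□
□■■■■
□□□□□
□□□□□
□□□■■
k=3  □■□□□
■■□■■
□□■■□
□□□□□
□□■■■
k=4  □■□□□
■■□■■
■■■■□
□□□□■
□□■■□
k=5  □■□□□
□□□■□
□□□□□
■□□□■
□□■■□

1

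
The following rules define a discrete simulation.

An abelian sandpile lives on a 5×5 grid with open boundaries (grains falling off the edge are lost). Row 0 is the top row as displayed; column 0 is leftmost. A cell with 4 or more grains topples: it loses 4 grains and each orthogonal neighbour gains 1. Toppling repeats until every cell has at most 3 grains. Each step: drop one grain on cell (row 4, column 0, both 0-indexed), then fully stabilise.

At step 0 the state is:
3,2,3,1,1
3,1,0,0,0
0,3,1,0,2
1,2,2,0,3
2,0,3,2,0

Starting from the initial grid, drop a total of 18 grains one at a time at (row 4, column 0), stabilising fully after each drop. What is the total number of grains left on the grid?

40

step 0: 3,2,3,1,1
3,1,0,0,0
0,3,1,0,2
1,2,2,0,3
2,0,3,2,0
step 1: 3,2,3,1,1
3,1,0,0,0
0,3,1,0,2
1,2,2,0,3
3,0,3,2,0
step 2: 3,2,3,1,1
3,1,0,0,0
0,3,1,0,2
2,2,2,0,3
0,1,3,2,0
step 3: 3,2,3,1,1
3,1,0,0,0
0,3,1,0,2
2,2,2,0,3
1,1,3,2,0
step 4: 3,2,3,1,1
3,1,0,0,0
0,3,1,0,2
2,2,2,0,3
2,1,3,2,0
step 5: 3,2,3,1,1
3,1,0,0,0
0,3,1,0,2
2,2,2,0,3
3,1,3,2,0
step 6: 3,2,3,1,1
3,1,0,0,0
0,3,1,0,2
3,2,2,0,3
0,2,3,2,0
step 7: 3,2,3,1,1
3,1,0,0,0
0,3,1,0,2
3,2,2,0,3
1,2,3,2,0
step 8: 3,2,3,1,1
3,1,0,0,0
0,3,1,0,2
3,2,2,0,3
2,2,3,2,0
step 9: 3,2,3,1,1
3,1,0,0,0
0,3,1,0,2
3,2,2,0,3
3,2,3,2,0
step 10: 3,2,3,1,1
3,1,0,0,0
1,3,1,0,2
0,3,2,0,3
1,3,3,2,0
step 11: 3,2,3,1,1
3,1,0,0,0
1,3,1,0,2
0,3,2,0,3
2,3,3,2,0
step 12: 3,2,3,1,1
3,1,0,0,0
1,3,1,0,2
0,3,2,0,3
3,3,3,2,0
step 13: 3,2,3,1,1
3,2,0,0,0
2,0,3,0,2
2,2,0,1,3
1,2,1,3,0
step 14: 3,2,3,1,1
3,2,0,0,0
2,0,3,0,2
2,2,0,1,3
2,2,1,3,0
step 15: 3,2,3,1,1
3,2,0,0,0
2,0,3,0,2
2,2,0,1,3
3,2,1,3,0
step 16: 3,2,3,1,1
3,2,0,0,0
2,0,3,0,2
3,2,0,1,3
0,3,1,3,0
step 17: 3,2,3,1,1
3,2,0,0,0
2,0,3,0,2
3,2,0,1,3
1,3,1,3,0
step 18: 3,2,3,1,1
3,2,0,0,0
2,0,3,0,2
3,2,0,1,3
2,3,1,3,0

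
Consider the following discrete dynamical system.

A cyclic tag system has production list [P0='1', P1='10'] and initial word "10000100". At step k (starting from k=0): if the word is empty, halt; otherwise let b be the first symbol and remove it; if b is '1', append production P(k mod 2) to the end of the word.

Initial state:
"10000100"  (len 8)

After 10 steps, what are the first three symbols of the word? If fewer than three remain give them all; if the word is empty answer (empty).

0) "10000100"  (len 8)
1) "00001001"  (len 8)
2) "0001001"  (len 7)
3) "001001"  (len 6)
4) "01001"  (len 5)
5) "1001"  (len 4)
6) "00110"  (len 5)
7) "0110"  (len 4)
8) "110"  (len 3)
9) "101"  (len 3)
10) "0110"  (len 4)

011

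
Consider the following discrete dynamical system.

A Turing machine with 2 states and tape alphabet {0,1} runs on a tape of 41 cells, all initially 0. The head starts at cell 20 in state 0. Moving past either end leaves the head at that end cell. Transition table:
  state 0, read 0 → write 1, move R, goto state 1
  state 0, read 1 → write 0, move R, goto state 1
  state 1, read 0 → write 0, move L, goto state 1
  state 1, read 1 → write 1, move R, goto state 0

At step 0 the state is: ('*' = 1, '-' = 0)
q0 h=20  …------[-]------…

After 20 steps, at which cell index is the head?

0) q0 h=20  …------[-]------…
1) q1 h=21  …-----*[-]------…
2) q1 h=20  …------[*]------…
3) q0 h=21  …-----*[-]------…
4) q1 h=22  …----**[-]------…
5) q1 h=21  …-----*[*]------…
6) q0 h=22  …----**[-]------…
7) q1 h=23  …---***[-]------…
8) q1 h=22  …----**[*]------…
9) q0 h=23  …---***[-]------…
10) q1 h=24  …--****[-]------…
11) q1 h=23  …---***[*]------…
12) q0 h=24  …--****[-]------…
13) q1 h=25  …-*****[-]------…
14) q1 h=24  …--****[*]------…
15) q0 h=25  …-*****[-]------…
16) q1 h=26  …******[-]------…
17) q1 h=25  …-*****[*]------…
18) q0 h=26  …******[-]------…
19) q1 h=27  …******[-]------…
20) q1 h=26  …******[*]------…

26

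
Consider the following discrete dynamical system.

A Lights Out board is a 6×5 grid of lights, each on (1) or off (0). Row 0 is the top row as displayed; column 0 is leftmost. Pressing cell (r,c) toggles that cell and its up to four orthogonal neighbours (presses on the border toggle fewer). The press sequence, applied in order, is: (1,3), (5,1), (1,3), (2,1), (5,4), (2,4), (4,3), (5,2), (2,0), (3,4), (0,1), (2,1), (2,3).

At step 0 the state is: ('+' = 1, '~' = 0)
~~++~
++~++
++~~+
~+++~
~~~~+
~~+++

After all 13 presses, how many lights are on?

11

gen 0: ~~++~
++~++
++~~+
~+++~
~~~~+
~~+++
gen 1: ~~+~~
+++~~
++~++
~+++~
~~~~+
~~+++
gen 2: ~~+~~
+++~~
++~++
~+++~
~+~~+
++~++
gen 3: ~~++~
++~++
++~~+
~+++~
~+~~+
++~++
gen 4: ~~++~
+~~++
~~+~+
~~++~
~+~~+
++~++
gen 5: ~~++~
+~~++
~~+~+
~~++~
~+~~~
++~~~
gen 6: ~~++~
+~~+~
~~++~
~~+++
~+~~~
++~~~
gen 7: ~~++~
+~~+~
~~++~
~~+~+
~++++
++~+~
gen 8: ~~++~
+~~+~
~~++~
~~+~+
~+~++
+~+~~
gen 9: ~~++~
~~~+~
++++~
+~+~+
~+~++
+~+~~
gen 10: ~~++~
~~~+~
+++++
+~++~
~+~+~
+~+~~
gen 11: ++~+~
~+~+~
+++++
+~++~
~+~+~
+~+~~
gen 12: ++~+~
~~~+~
~~~++
++++~
~+~+~
+~+~~
gen 13: ++~+~
~~~~~
~~+~~
+++~~
~+~+~
+~+~~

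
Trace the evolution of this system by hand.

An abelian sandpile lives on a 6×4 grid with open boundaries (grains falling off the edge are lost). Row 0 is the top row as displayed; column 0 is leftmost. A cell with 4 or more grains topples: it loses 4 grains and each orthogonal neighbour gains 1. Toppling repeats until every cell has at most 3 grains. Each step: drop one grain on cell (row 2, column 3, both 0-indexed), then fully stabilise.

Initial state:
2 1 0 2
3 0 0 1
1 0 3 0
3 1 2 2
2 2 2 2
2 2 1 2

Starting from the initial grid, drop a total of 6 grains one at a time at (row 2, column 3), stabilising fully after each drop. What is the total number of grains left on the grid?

k=0  2 1 0 2
3 0 0 1
1 0 3 0
3 1 2 2
2 2 2 2
2 2 1 2
k=1  2 1 0 2
3 0 0 1
1 0 3 1
3 1 2 2
2 2 2 2
2 2 1 2
k=2  2 1 0 2
3 0 0 1
1 0 3 2
3 1 2 2
2 2 2 2
2 2 1 2
k=3  2 1 0 2
3 0 0 1
1 0 3 3
3 1 2 2
2 2 2 2
2 2 1 2
k=4  2 1 0 2
3 0 1 2
1 1 0 1
3 1 3 3
2 2 2 2
2 2 1 2
k=5  2 1 0 2
3 0 1 2
1 1 0 2
3 1 3 3
2 2 2 2
2 2 1 2
k=6  2 1 0 2
3 0 1 2
1 1 0 3
3 1 3 3
2 2 2 2
2 2 1 2

41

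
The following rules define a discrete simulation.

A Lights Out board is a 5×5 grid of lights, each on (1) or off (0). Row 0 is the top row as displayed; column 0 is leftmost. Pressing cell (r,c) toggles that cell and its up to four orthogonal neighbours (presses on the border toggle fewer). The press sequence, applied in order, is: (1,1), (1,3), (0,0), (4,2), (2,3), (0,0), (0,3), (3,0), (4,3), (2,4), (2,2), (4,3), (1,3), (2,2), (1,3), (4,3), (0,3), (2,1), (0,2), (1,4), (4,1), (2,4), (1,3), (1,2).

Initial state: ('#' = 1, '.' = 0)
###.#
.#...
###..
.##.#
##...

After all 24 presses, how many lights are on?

17

t=0: ###.#
.#...
###..
.##.#
##...
t=1: #.#.#
#.#..
#.#..
.##.#
##...
t=2: #.###
#..##
#.##.
.##.#
##...
t=3: .####
...##
#.##.
.##.#
##...
t=4: .####
...##
#.##.
.#..#
#.##.
t=5: .####
....#
#...#
.#.##
#.##.
t=6: #.###
#...#
#...#
.#.##
#.##.
t=7: #....
#..##
#...#
.#.##
#.##.
t=8: #....
#..##
....#
#..##
..##.
t=9: #....
#..##
....#
#...#
....#
t=10: #....
#..#.
...#.
#....
....#
t=11: #....
#.##.
.##..
#.#..
....#
t=12: #....
#.##.
.##..
#.##.
..##.
t=13: #..#.
#...#
.###.
#.##.
..##.
t=14: #..#.
#.#.#
.....
#..#.
..##.
t=15: #....
#..#.
...#.
#..#.
..##.
t=16: #....
#..#.
...#.
#....
....#
t=17: #.###
#....
...#.
#....
....#
t=18: #.###
##...
####.
##...
....#
t=19: ##..#
###..
####.
##...
....#
t=20: ##...
#####
#####
##...
....#
t=21: ##...
#####
#####
#....
###.#
t=22: ##...
####.
###..
#...#
###.#
t=23: ##.#.
##..#
####.
#...#
###.#
t=24: ####.
#.###
##.#.
#...#
###.#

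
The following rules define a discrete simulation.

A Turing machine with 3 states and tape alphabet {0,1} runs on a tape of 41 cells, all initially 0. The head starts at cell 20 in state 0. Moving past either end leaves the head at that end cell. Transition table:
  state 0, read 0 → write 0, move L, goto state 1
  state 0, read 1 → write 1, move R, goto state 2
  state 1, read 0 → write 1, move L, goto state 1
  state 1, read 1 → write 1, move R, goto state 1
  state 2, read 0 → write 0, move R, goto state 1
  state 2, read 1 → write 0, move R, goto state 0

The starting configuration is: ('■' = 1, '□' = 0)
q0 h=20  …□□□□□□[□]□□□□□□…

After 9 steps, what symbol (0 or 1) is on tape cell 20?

step 0: q0 h=20  …□□□□□□[□]□□□□□□…
step 1: q1 h=19  …□□□□□□[□]□□□□□□…
step 2: q1 h=18  …□□□□□□[□]■□□□□□…
step 3: q1 h=17  …□□□□□□[□]■■□□□□…
step 4: q1 h=16  …□□□□□□[□]■■■□□□…
step 5: q1 h=15  …□□□□□□[□]■■■■□□…
step 6: q1 h=14  …□□□□□□[□]■■■■■□…
step 7: q1 h=13  …□□□□□□[□]■■■■■■…
step 8: q1 h=12  …□□□□□□[□]■■■■■■…
step 9: q1 h=11  …□□□□□□[□]■■■■■■…

0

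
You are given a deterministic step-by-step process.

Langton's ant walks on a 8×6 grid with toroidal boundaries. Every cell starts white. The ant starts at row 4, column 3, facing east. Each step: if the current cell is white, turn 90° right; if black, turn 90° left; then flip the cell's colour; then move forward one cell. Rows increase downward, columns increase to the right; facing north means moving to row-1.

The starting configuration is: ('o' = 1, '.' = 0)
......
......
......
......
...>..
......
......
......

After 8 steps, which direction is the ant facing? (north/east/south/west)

gen 0: ......
......
......
......
...>..
......
......
......
gen 1: ......
......
......
......
...o..
...v..
......
......
gen 2: ......
......
......
......
...o..
..<o..
......
......
gen 3: ......
......
......
......
..^o..
..oo..
......
......
gen 4: ......
......
......
......
..o>..
..oo..
......
......
gen 5: ......
......
......
...^..
..o...
..oo..
......
......
gen 6: ......
......
......
...o>.
..o...
..oo..
......
......
gen 7: ......
......
......
...oo.
..o.v.
..oo..
......
......
gen 8: ......
......
......
...oo.
..o<o.
..oo..
......
......

west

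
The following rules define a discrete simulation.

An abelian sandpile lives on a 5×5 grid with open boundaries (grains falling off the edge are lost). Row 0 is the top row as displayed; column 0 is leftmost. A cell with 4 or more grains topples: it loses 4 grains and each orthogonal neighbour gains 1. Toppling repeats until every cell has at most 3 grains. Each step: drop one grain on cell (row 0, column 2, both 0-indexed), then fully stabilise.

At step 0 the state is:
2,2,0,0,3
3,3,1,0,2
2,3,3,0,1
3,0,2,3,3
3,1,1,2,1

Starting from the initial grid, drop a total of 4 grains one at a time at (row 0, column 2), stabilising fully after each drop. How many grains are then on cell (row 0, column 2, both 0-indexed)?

0

t=0: 2,2,0,0,3
3,3,1,0,2
2,3,3,0,1
3,0,2,3,3
3,1,1,2,1
t=1: 2,2,1,0,3
3,3,1,0,2
2,3,3,0,1
3,0,2,3,3
3,1,1,2,1
t=2: 2,2,2,0,3
3,3,1,0,2
2,3,3,0,1
3,0,2,3,3
3,1,1,2,1
t=3: 2,2,3,0,3
3,3,1,0,2
2,3,3,0,1
3,0,2,3,3
3,1,1,2,1
t=4: 2,3,0,1,3
3,3,2,0,2
2,3,3,0,1
3,0,2,3,3
3,1,1,2,1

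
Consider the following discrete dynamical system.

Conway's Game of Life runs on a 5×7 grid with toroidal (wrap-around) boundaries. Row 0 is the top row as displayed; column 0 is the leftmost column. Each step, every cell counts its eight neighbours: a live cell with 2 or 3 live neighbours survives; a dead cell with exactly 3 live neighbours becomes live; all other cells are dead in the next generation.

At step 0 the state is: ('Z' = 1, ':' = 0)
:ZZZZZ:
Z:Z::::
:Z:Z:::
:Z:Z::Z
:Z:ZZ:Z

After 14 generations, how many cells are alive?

12

t=0: :ZZZZZ:
Z:Z::::
:Z:Z:::
:Z:Z::Z
:Z:ZZ:Z
t=1: :::::ZZ
Z::::::
:Z:Z:::
:Z:Z:Z:
:Z::::Z
t=2: :::::ZZ
Z:::::Z
ZZ::Z::
:Z::Z::
::Z:Z:Z
t=3: :::::::
:Z:::::
:Z:::ZZ
:ZZ:Z::
Z::ZZ:Z
t=4: Z::::::
Z::::::
:Z:::Z:
:ZZ:Z::
ZZZZZZ:
t=5: Z:ZZZ::
ZZ::::Z
ZZZ::::
::::::Z
Z:::ZZZ
t=6: ::ZZZ::
::::::Z
::Z::::
:::::::
ZZ::Z::
t=7: ZZZZZZ:
::Z::::
:::::::
:Z:::::
:ZZ:Z::
t=8: Z:::ZZ:
::Z:Z::
:::::::
:ZZ::::
::::ZZ:
t=9: ::::::Z
:::ZZZ:
:ZZZ:::
:::::::
:Z:ZZZZ
t=10: Z:Z:::Z
:::ZZZ:
::ZZ:::
ZZ:::Z:
Z:::ZZZ
t=11: ZZ:::::
:Z::ZZZ
:ZZZ:ZZ
ZZZZ:Z:
::::Z::
t=12: ZZ::Z:Z
:::ZZ::
:::::::
Z::::Z:
:::ZZ:Z
t=13: Z:Z:::Z
Z::ZZZ:
::::Z::
::::ZZZ
:Z:ZZ::
t=14: Z:Z:::Z
ZZ:ZZZ:
:::::::
:::::::
:ZZZZ::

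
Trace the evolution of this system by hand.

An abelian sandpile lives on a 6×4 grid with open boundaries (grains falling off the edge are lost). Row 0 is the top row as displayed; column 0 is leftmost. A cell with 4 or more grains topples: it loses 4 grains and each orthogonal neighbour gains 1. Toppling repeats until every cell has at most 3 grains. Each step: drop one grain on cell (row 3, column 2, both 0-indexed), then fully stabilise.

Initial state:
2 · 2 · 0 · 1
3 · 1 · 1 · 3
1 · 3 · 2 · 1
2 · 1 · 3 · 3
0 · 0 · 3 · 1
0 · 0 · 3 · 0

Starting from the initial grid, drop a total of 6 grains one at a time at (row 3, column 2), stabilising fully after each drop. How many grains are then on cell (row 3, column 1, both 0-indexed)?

k=0  2 · 2 · 0 · 1
3 · 1 · 1 · 3
1 · 3 · 2 · 1
2 · 1 · 3 · 3
0 · 0 · 3 · 1
0 · 0 · 3 · 0
k=1  2 · 2 · 0 · 1
3 · 1 · 1 · 3
1 · 3 · 3 · 2
2 · 2 · 2 · 0
0 · 1 · 1 · 3
0 · 1 · 0 · 1
k=2  2 · 2 · 0 · 1
3 · 1 · 1 · 3
1 · 3 · 3 · 2
2 · 2 · 3 · 0
0 · 1 · 1 · 3
0 · 1 · 0 · 1
k=3  2 · 2 · 0 · 1
3 · 2 · 2 · 3
2 · 1 · 1 · 3
3 · 0 · 2 · 1
0 · 2 · 2 · 3
0 · 1 · 0 · 1
k=4  2 · 2 · 0 · 1
3 · 2 · 2 · 3
2 · 1 · 1 · 3
3 · 0 · 3 · 1
0 · 2 · 2 · 3
0 · 1 · 0 · 1
k=5  2 · 2 · 0 · 1
3 · 2 · 2 · 3
2 · 1 · 2 · 3
3 · 1 · 0 · 2
0 · 2 · 3 · 3
0 · 1 · 0 · 1
k=6  2 · 2 · 0 · 1
3 · 2 · 2 · 3
2 · 1 · 2 · 3
3 · 1 · 1 · 2
0 · 2 · 3 · 3
0 · 1 · 0 · 1

1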